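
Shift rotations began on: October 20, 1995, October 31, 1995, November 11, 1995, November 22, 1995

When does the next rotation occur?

December 3, 1995

Every event comes 11 days after the last (11, 11, 11).
November 22, 1995 + 11 days = December 3, 1995.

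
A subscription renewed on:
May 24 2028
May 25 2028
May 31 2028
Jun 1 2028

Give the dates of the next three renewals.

Gaps: 1, 6, 1 days — not constant, but cyclic with period 2.
The events fall on every Wednesday and Thursday.
Next Wednesday: Jun 7 2028.
Next Thursday: Jun 8 2028.
Next Wednesday: Jun 14 2028.

Jun 7 2028, Jun 8 2028, Jun 14 2028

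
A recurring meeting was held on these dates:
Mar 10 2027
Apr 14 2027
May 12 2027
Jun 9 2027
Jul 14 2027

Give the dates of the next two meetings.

Aug 11 2027, Sep 8 2027

All dates are Wednesdays, 35, 28, 28, 35 days apart.
Specifically, the 2nd Wednesday of each month.
2nd Wednesday of August 2027: Aug 11 2027.
September 2027 — 2nd Wednesday is Sep 8 2027.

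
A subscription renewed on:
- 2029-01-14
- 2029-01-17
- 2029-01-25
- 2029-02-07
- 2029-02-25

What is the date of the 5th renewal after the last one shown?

2029-08-09

The spacing grows by 5 each time: 3, 8, 13, 18 days.
Next gap: 23 days. 2029-02-25 + 23 days = 2029-03-20.
Next gap: 28 days. 2029-03-20 + 28 days = 2029-04-17.
Next gap: 33 days. 2029-04-17 + 33 days = 2029-05-20.
Next gap: 38 days. 2029-05-20 + 38 days = 2029-06-27.
Next gap: 43 days. 2029-06-27 + 43 days = 2029-08-09.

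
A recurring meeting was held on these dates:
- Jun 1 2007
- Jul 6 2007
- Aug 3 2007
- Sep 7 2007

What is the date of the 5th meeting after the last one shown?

Feb 1 2008

Gaps: 35, 28, 35 days — a mix of 28 and 35. Every date is a Friday.
Each is the 1st Friday of its month.
1st Friday of October 2007: Oct 5 2007.
1st Friday of November 2007: Nov 2 2007.
1st Friday of December 2007: Dec 7 2007.
1st Friday of January 2008: Jan 4 2008.
1st Friday of February 2008: Feb 1 2008.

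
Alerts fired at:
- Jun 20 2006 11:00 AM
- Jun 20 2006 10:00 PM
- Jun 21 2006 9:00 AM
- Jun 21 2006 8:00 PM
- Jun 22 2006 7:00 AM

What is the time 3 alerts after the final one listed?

The interval is a steady 11 hours (11, 11, 11, 11).
Jun 22 2006 7:00 AM + 11 h = Jun 22 2006 6:00 PM.
Jun 22 2006 6:00 PM + 11 h = Jun 23 2006 5:00 AM.
Jun 23 2006 5:00 AM + 11 h = Jun 23 2006 4:00 PM.

Jun 23 2006 4:00 PM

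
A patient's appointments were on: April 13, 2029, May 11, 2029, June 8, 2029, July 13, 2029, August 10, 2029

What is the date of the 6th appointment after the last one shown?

February 8, 2030

These are Fridays at 28- or 35-day spacing (28, 28, 35, 28).
The pattern: 2nd Friday of the month.
2nd Friday of September 2029: September 14, 2029.
October 2029 — 2nd Friday is October 12, 2029.
November 2029 — 2nd Friday is November 9, 2029.
December 2029 — 2nd Friday is December 14, 2029.
2nd Friday of January 2030: January 11, 2030.
2nd Friday of February 2030: February 8, 2030.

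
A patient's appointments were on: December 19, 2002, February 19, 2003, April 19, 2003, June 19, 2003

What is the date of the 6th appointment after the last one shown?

June 19, 2004

The day-of-month is always 19 (62, 59, 61 days between events).
So this recurs on the 19th of every 2 months.
Next: August 2003 → August 19, 2003.
October 2003: October 19, 2003.
December 2003: December 19, 2003.
February 2004: February 19, 2004.
April 2004: April 19, 2004.
Next: June 2004 → June 19, 2004.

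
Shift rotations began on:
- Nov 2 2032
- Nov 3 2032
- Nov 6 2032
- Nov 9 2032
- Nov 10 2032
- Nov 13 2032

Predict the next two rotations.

Gaps: 1, 3, 3, 1, 3 days — not constant, but cyclic with period 3.
The events fall on every Tuesday, Wednesday and Saturday.
Next Tuesday: Nov 16 2032.
The following Wednesday is Nov 17 2032.

Nov 16 2032, Nov 17 2032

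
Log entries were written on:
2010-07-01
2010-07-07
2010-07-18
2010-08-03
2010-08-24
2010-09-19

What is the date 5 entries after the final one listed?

2011-04-12

Intervals are 6, 11, 16, 21, 26 days — an arithmetic progression with common difference 5.
Next gap: 31 days. 2010-09-19 + 31 days = 2010-10-20.
Next gap: 36 days. 2010-10-20 + 36 days = 2010-11-25.
Next gap: 41 days. 2010-11-25 + 41 days = 2011-01-05.
Next gap: 46 days. 2011-01-05 + 46 days = 2011-02-20.
Next gap: 51 days. 2011-02-20 + 51 days = 2011-04-12.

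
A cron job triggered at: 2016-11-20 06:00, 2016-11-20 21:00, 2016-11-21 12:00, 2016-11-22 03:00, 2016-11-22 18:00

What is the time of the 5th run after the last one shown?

The interval is a steady 15 hours (15, 15, 15, 15).
2016-11-22 18:00 + 15 h = 2016-11-23 09:00.
2016-11-23 09:00 + 15 h = 2016-11-24 00:00.
2016-11-24 00:00 + 15 h = 2016-11-24 15:00.
2016-11-24 15:00 + 15 h = 2016-11-25 06:00.
2016-11-25 06:00 + 15 h = 2016-11-25 21:00.

2016-11-25 21:00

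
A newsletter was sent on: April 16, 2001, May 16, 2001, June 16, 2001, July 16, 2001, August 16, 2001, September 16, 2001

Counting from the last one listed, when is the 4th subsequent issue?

January 16, 2002

Gaps: 30, 31, 30, 31, 31 days — not constant. Every event is on the 16th of the month.
Pattern: the 16th of each month.
Next: October 2001 → October 16, 2001.
November 2001: November 16, 2001.
December 2001: December 16, 2001.
January 2002: January 16, 2002.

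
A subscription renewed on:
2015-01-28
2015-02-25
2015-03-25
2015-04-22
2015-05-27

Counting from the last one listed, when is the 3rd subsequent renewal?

All dates are Wednesdays, 28, 28, 28, 35 days apart.
Specifically, the 4th Wednesday of each month.
4th Wednesday of June 2015: 2015-06-24.
4th Wednesday of July 2015: 2015-07-22.
4th Wednesday of August 2015: 2015-08-26.

2015-08-26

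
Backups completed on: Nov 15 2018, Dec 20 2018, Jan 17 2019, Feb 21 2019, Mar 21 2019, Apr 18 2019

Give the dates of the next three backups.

May 16 2019, Jun 20 2019, Jul 18 2019

These are Thursdays at 28- or 35-day spacing (35, 28, 35, 28, 28).
The pattern: 3rd Thursday of the month.
3rd Thursday of May 2019: May 16 2019.
June 2019 — 3rd Thursday is Jun 20 2019.
3rd Thursday of July 2019: Jul 18 2019.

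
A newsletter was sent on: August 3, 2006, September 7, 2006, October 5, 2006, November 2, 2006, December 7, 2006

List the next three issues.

January 4, 2007; February 1, 2007; March 1, 2007

Gaps: 35, 28, 28, 35 days — a mix of 28 and 35. Every date is a Thursday.
Each is the 1st Thursday of its month.
1st Thursday of January 2007: January 4, 2007.
1st Thursday of February 2007: February 1, 2007.
1st Thursday of March 2007: March 1, 2007.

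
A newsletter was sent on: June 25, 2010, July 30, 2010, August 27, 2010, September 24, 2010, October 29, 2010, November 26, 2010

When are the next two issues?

Every date is a Friday; gaps 35, 28, 28, 35, 28 days.
Each is the last Friday of its month (at least one falls on the 29th or later, ruling out '4th Friday').
December 2010 ends with Friday December 31, 2010.
January 2011 ends with Friday January 28, 2011.

December 31, 2010; January 28, 2011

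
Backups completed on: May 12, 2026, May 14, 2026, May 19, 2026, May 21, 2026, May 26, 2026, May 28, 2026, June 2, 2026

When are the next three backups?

Every event lands on a Tuesday or Thursday (gaps cycle 2, 5, 2, 5, 2, 5).
So the schedule is: every Tuesday and Thursday.
The following Thursday is June 4, 2026.
The following Tuesday is June 9, 2026.
The following Thursday is June 11, 2026.

June 4, 2026; June 9, 2026; June 11, 2026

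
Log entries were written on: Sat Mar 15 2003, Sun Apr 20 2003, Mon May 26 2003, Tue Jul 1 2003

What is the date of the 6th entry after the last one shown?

Mon Feb 2 2004

The spacing is 36, 36, 36 days — always 36 days.
Tue Jul 1 2003 + 36 days = Wed Aug 6 2003.
Wed Aug 6 2003 + 36 days = Thu Sep 11 2003.
Thu Sep 11 2003 + 36 days = Fri Oct 17 2003.
Fri Oct 17 2003 + 36 days = Sat Nov 22 2003.
Sat Nov 22 2003 + 36 days = Sun Dec 28 2003.
Sun Dec 28 2003 + 36 days = Mon Feb 2 2004.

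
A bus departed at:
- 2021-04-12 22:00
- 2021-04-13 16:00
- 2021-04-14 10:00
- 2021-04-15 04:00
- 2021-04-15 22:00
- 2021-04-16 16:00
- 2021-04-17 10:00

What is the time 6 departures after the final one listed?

2021-04-21 22:00

Gaps: 18, 18, 18, 18, 18, 18 hours — each event is 18 hours after the previous one.
2021-04-17 10:00 + 18 h = 2021-04-18 04:00.
2021-04-18 04:00 + 18 h = 2021-04-18 22:00.
2021-04-18 22:00 + 18 h = 2021-04-19 16:00.
2021-04-19 16:00 + 18 h = 2021-04-20 10:00.
2021-04-20 10:00 + 18 h = 2021-04-21 04:00.
2021-04-21 04:00 + 18 h = 2021-04-21 22:00.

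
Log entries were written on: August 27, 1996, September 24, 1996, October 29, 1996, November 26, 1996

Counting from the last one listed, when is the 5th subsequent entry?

April 29, 1997

All Tuesdays; the gaps (28, 35, 28) vary with month length.
This is the last Tuesday of each month.
December 1996 ends with Tuesday December 31, 1996.
January 1997 ends with Tuesday January 28, 1997.
Last Tuesday of February 1997: February 25, 1997.
Last Tuesday of March 1997: March 25, 1997.
April 1997 ends with Tuesday April 29, 1997.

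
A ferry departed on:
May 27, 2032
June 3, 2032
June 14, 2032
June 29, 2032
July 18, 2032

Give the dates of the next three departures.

Gaps: 7, 11, 15, 19 days — each gap is 4 larger than the previous one.
Next gap: 23 days. July 18, 2032 + 23 days = August 10, 2032.
Next gap: 27 days. August 10, 2032 + 27 days = September 6, 2032.
Next gap: 31 days. September 6, 2032 + 31 days = October 7, 2032.

August 10, 2032; September 6, 2032; October 7, 2032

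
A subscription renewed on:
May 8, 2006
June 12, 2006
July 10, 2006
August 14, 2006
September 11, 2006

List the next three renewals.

These are Mondays at 28- or 35-day spacing (35, 28, 35, 28).
The pattern: 2nd Monday of the month.
October 2006 — 2nd Monday is October 9, 2006.
November 2006 — 2nd Monday is November 13, 2006.
December 2006 — 2nd Monday is December 11, 2006.

October 9, 2006; November 13, 2006; December 11, 2006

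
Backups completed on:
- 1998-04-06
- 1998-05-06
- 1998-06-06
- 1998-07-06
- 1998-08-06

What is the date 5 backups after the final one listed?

1999-01-06

The day-of-month is always 6 (30, 31, 30, 31 days between events).
So this recurs on the 6th of each month.
Next: September 1998 → 1998-09-06.
Next: October 1998 → 1998-10-06.
Next: November 1998 → 1998-11-06.
Next: December 1998 → 1998-12-06.
Next: January 1999 → 1999-01-06.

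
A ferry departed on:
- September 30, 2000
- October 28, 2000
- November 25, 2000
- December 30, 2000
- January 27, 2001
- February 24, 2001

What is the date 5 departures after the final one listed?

These are Saturdays with 28, 28, 35, 28, 28-day gaps.
Each is the final Saturday of its month — September 30, 2000 is past the 28th, so '4th Saturday' doesn't fit.
March 2001 ends with Saturday March 31, 2001.
April 2001 ends with Saturday April 28, 2001.
Last Saturday of May 2001: May 26, 2001.
Last Saturday of June 2001: June 30, 2001.
Last Saturday of July 2001: July 28, 2001.

July 28, 2001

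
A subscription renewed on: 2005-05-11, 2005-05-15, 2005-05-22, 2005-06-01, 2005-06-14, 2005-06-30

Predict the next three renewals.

Intervals are 4, 7, 10, 13, 16 days — an arithmetic progression with common difference 3.
Next gap: 19 days. 2005-06-30 + 19 days = 2005-07-19.
Next gap: 22 days. 2005-07-19 + 22 days = 2005-08-10.
Next gap: 25 days. 2005-08-10 + 25 days = 2005-09-04.

2005-07-19, 2005-08-10, 2005-09-04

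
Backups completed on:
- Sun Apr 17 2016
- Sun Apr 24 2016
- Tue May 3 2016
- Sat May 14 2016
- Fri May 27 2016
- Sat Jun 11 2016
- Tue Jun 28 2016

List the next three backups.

Intervals are 7, 9, 11, 13, 15, 17 days — an arithmetic progression with common difference 2.
Next gap: 19 days. Tue Jun 28 2016 + 19 days = Sun Jul 17 2016.
Next gap: 21 days. Sun Jul 17 2016 + 21 days = Sun Aug 7 2016.
Next gap: 23 days. Sun Aug 7 2016 + 23 days = Tue Aug 30 2016.

Sun Jul 17 2016, Sun Aug 7 2016, Tue Aug 30 2016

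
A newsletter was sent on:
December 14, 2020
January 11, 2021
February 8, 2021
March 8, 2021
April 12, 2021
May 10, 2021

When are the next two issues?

June 14, 2021; July 12, 2021

All dates are Mondays, 28, 28, 28, 35, 28 days apart.
Specifically, the 2nd Monday of each month.
June 2021 — 2nd Monday is June 14, 2021.
July 2021 — 2nd Monday is July 12, 2021.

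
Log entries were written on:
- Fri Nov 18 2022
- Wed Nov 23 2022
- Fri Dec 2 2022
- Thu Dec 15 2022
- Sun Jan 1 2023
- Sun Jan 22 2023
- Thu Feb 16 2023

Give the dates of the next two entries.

Fri Mar 17 2023, Wed Apr 19 2023

Gaps: 5, 9, 13, 17, 21, 25 days — each gap is 4 larger than the previous one.
Next gap: 29 days. Thu Feb 16 2023 + 29 days = Fri Mar 17 2023.
Next gap: 33 days. Fri Mar 17 2023 + 33 days = Wed Apr 19 2023.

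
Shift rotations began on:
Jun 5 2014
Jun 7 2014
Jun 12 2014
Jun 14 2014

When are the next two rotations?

Every event lands on a Thursday or Saturday (gaps cycle 2, 5, 2).
So the schedule is: every Thursday and Saturday.
Next Thursday: Jun 19 2014.
Next Saturday: Jun 21 2014.

Jun 19 2014, Jun 21 2014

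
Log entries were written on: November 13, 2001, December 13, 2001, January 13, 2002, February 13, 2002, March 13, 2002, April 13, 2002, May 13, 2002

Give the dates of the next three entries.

June 13, 2002; July 13, 2002; August 13, 2002

Gaps: 30, 31, 31, 28, 31, 30 days — not constant. Every event is on the 13th of the month.
Pattern: the 13th of each month.
June 2002: June 13, 2002.
Next: July 2002 → July 13, 2002.
August 2002: August 13, 2002.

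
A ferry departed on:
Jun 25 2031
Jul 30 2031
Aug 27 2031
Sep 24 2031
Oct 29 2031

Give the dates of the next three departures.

All Wednesdays; the gaps (35, 28, 28, 35) vary with month length.
This is the last Wednesday of each month.
November 2031 ends with Wednesday Nov 26 2031.
December 2031 ends with Wednesday Dec 31 2031.
Last Wednesday of January 2032: Jan 28 2032.

Nov 26 2031, Dec 31 2031, Jan 28 2032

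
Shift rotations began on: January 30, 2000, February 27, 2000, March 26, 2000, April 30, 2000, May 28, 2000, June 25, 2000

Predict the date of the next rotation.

July 30, 2000

All Sundays; the gaps (28, 28, 35, 28, 28) vary with month length.
This is the last Sunday of each month.
July 2000 ends with Sunday July 30, 2000.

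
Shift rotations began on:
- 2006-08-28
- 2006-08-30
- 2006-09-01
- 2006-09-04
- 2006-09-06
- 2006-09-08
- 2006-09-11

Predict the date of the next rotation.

Every event lands on a Monday or Wednesday or Friday (gaps cycle 2, 2, 3, 2, 2, 3).
So the schedule is: every Monday, Wednesday and Friday.
Next Wednesday: 2006-09-13.

2006-09-13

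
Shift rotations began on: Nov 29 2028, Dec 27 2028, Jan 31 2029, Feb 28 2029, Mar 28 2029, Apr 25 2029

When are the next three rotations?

These are Wednesdays with 28, 35, 28, 28, 28-day gaps.
Each is the final Wednesday of its month — Nov 29 2028 is past the 28th, so '4th Wednesday' doesn't fit.
Last Wednesday of May 2029: May 30 2029.
June 2029 ends with Wednesday Jun 27 2029.
Last Wednesday of July 2029: Jul 25 2029.

May 30 2029, Jun 27 2029, Jul 25 2029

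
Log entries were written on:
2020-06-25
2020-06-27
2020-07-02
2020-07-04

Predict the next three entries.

The gap pattern 2, 5, 2 repeats every 2 events.
These are the Thursdays and Saturdays of each week.
The following Thursday is 2020-07-09.
The following Saturday is 2020-07-11.
Next Thursday: 2020-07-16.

2020-07-09, 2020-07-11, 2020-07-16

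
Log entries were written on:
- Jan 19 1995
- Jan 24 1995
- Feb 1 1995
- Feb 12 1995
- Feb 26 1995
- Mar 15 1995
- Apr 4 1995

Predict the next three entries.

The spacing grows by 3 each time: 5, 8, 11, 14, 17, 20 days.
Next gap: 23 days. Apr 4 1995 + 23 days = Apr 27 1995.
Next gap: 26 days. Apr 27 1995 + 26 days = May 23 1995.
Next gap: 29 days. May 23 1995 + 29 days = Jun 21 1995.

Apr 27 1995, May 23 1995, Jun 21 1995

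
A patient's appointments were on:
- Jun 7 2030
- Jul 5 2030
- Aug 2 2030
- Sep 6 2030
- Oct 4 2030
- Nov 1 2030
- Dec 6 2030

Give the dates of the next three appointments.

Jan 3 2031, Feb 7 2031, Mar 7 2031

All dates are Fridays, 28, 28, 35, 28, 28, 35 days apart.
Specifically, the 1st Friday of each month.
January 2031 — 1st Friday is Jan 3 2031.
1st Friday of February 2031: Feb 7 2031.
March 2031 — 1st Friday is Mar 7 2031.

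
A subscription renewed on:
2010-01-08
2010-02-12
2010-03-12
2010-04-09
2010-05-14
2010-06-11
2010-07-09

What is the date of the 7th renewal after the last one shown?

Gaps: 35, 28, 28, 35, 28, 28 days — a mix of 28 and 35. Every date is a Friday.
Each is the 2nd Friday of its month.
2nd Friday of August 2010: 2010-08-13.
September 2010 — 2nd Friday is 2010-09-10.
2nd Friday of October 2010: 2010-10-08.
2nd Friday of November 2010: 2010-11-12.
2nd Friday of December 2010: 2010-12-10.
2nd Friday of January 2011: 2011-01-14.
2nd Friday of February 2011: 2011-02-11.

2011-02-11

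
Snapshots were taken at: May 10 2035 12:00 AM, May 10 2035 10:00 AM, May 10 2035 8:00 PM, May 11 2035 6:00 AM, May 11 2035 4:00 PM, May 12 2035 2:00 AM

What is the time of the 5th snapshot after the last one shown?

May 14 2035 4:00 AM

Spacing: 10, 10, 10, 10, 10 h — constant 10 h.
May 12 2035 2:00 AM + 10 h = May 12 2035 12:00 PM.
May 12 2035 12:00 PM + 10 h = May 12 2035 10:00 PM.
May 12 2035 10:00 PM + 10 h = May 13 2035 8:00 AM.
May 13 2035 8:00 AM + 10 h = May 13 2035 6:00 PM.
May 13 2035 6:00 PM + 10 h = May 14 2035 4:00 AM.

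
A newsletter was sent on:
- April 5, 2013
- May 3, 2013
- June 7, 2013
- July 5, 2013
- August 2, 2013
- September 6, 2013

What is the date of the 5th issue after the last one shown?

February 7, 2014

All dates are Fridays, 28, 35, 28, 28, 35 days apart.
Specifically, the 1st Friday of each month.
1st Friday of October 2013: October 4, 2013.
November 2013 — 1st Friday is November 1, 2013.
December 2013 — 1st Friday is December 6, 2013.
January 2014 — 1st Friday is January 3, 2014.
1st Friday of February 2014: February 7, 2014.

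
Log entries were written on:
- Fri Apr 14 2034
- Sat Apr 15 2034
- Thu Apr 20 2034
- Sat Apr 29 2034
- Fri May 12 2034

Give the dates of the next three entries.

Gaps: 1, 5, 9, 13 days — each gap is 4 larger than the previous one.
Next gap: 17 days. Fri May 12 2034 + 17 days = Mon May 29 2034.
Next gap: 21 days. Mon May 29 2034 + 21 days = Mon Jun 19 2034.
Next gap: 25 days. Mon Jun 19 2034 + 25 days = Fri Jul 14 2034.

Mon May 29 2034, Mon Jun 19 2034, Fri Jul 14 2034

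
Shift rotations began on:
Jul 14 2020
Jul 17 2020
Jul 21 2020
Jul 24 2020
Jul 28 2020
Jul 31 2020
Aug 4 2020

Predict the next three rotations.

Gaps: 3, 4, 3, 4, 3, 4 days — not constant, but cyclic with period 2.
The events fall on every Tuesday and Friday.
Next Friday: Aug 7 2020.
The following Tuesday is Aug 11 2020.
The following Friday is Aug 14 2020.

Aug 7 2020, Aug 11 2020, Aug 14 2020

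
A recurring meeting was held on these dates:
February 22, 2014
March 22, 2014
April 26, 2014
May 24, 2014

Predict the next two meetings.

June 28, 2014; July 26, 2014

All dates are Saturdays, 28, 35, 28 days apart.
Specifically, the 4th Saturday of each month.
4th Saturday of June 2014: June 28, 2014.
July 2014 — 4th Saturday is July 26, 2014.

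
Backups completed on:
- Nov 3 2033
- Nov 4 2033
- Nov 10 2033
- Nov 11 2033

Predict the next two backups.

Gaps: 1, 6, 1 days — not constant, but cyclic with period 2.
The events fall on every Thursday and Friday.
Next Thursday: Nov 17 2033.
Next Friday: Nov 18 2033.

Nov 17 2033, Nov 18 2033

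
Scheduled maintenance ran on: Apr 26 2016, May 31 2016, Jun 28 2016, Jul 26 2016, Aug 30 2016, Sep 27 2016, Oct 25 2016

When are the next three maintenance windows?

Nov 29 2016, Dec 27 2016, Jan 31 2017

These are Tuesdays with 35, 28, 28, 35, 28, 28-day gaps.
Each is the final Tuesday of its month — May 31 2016 is past the 28th, so '4th Tuesday' doesn't fit.
November 2016 ends with Tuesday Nov 29 2016.
December 2016 ends with Tuesday Dec 27 2016.
January 2017 ends with Tuesday Jan 31 2017.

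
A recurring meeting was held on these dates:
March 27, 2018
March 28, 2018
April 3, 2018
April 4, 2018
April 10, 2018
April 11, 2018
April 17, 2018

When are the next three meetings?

Gaps: 1, 6, 1, 6, 1, 6 days — not constant, but cyclic with period 2.
The events fall on every Tuesday and Wednesday.
Next Wednesday: April 18, 2018.
The following Tuesday is April 24, 2018.
Next Wednesday: April 25, 2018.

April 18, 2018; April 24, 2018; April 25, 2018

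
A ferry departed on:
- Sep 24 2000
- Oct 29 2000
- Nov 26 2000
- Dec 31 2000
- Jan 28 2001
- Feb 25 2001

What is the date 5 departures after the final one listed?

These are Sundays with 35, 28, 35, 28, 28-day gaps.
Each is the final Sunday of its month — Oct 29 2000 is past the 28th, so '4th Sunday' doesn't fit.
Last Sunday of March 2001: Mar 25 2001.
April 2001 ends with Sunday Apr 29 2001.
May 2001 ends with Sunday May 27 2001.
Last Sunday of June 2001: Jun 24 2001.
July 2001 ends with Sunday Jul 29 2001.

Jul 29 2001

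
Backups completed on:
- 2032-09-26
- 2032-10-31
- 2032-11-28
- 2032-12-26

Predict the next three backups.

All Sundays; the gaps (35, 28, 28) vary with month length.
This is the last Sunday of each month.
January 2033 ends with Sunday 2033-01-30.
February 2033 ends with Sunday 2033-02-27.
Last Sunday of March 2033: 2033-03-27.

2033-01-30, 2033-02-27, 2033-03-27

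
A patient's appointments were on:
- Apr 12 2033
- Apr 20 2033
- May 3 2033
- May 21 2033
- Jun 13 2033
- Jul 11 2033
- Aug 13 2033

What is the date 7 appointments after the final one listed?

Aug 19 2034

Gaps: 8, 13, 18, 23, 28, 33 days — each gap is 5 larger than the previous one.
Next gap: 38 days. Aug 13 2033 + 38 days = Sep 20 2033.
Next gap: 43 days. Sep 20 2033 + 43 days = Nov 2 2033.
Next gap: 48 days. Nov 2 2033 + 48 days = Dec 20 2033.
Next gap: 53 days. Dec 20 2033 + 53 days = Feb 11 2034.
Next gap: 58 days. Feb 11 2034 + 58 days = Apr 10 2034.
Next gap: 63 days. Apr 10 2034 + 63 days = Jun 12 2034.
Next gap: 68 days. Jun 12 2034 + 68 days = Aug 19 2034.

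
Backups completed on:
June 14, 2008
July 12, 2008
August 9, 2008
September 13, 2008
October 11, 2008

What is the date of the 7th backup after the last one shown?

Gaps: 28, 28, 35, 28 days — a mix of 28 and 35. Every date is a Saturday.
Each is the 2nd Saturday of its month.
November 2008 — 2nd Saturday is November 8, 2008.
2nd Saturday of December 2008: December 13, 2008.
2nd Saturday of January 2009: January 10, 2009.
2nd Saturday of February 2009: February 14, 2009.
2nd Saturday of March 2009: March 14, 2009.
2nd Saturday of April 2009: April 11, 2009.
May 2009 — 2nd Saturday is May 9, 2009.

May 9, 2009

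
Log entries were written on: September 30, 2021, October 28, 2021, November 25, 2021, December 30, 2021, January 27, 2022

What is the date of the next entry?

All Thursdays; the gaps (28, 28, 35, 28) vary with month length.
This is the last Thursday of each month.
Last Thursday of February 2022: February 24, 2022.

February 24, 2022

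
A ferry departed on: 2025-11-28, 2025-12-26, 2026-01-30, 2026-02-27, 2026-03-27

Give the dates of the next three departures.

These are Fridays with 28, 35, 28, 28-day gaps.
Each is the final Friday of its month — 2026-01-30 is past the 28th, so '4th Friday' doesn't fit.
April 2026 ends with Friday 2026-04-24.
May 2026 ends with Friday 2026-05-29.
Last Friday of June 2026: 2026-06-26.

2026-04-24, 2026-05-29, 2026-06-26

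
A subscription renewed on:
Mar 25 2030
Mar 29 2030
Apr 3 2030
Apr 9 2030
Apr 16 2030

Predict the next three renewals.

Apr 24 2030, May 3 2030, May 13 2030

Gaps: 4, 5, 6, 7 days — each gap is 1 larger than the previous one.
Next gap: 8 days. Apr 16 2030 + 8 days = Apr 24 2030.
Next gap: 9 days. Apr 24 2030 + 9 days = May 3 2030.
Next gap: 10 days. May 3 2030 + 10 days = May 13 2030.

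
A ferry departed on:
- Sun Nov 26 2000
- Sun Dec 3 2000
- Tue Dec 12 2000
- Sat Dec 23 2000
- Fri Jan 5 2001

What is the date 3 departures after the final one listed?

Sun Feb 25 2001

The spacing grows by 2 each time: 7, 9, 11, 13 days.
Next gap: 15 days. Fri Jan 5 2001 + 15 days = Sat Jan 20 2001.
Next gap: 17 days. Sat Jan 20 2001 + 17 days = Tue Feb 6 2001.
Next gap: 19 days. Tue Feb 6 2001 + 19 days = Sun Feb 25 2001.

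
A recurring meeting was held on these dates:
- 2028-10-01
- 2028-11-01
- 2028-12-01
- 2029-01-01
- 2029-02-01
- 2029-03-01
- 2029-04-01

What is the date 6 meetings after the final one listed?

2029-10-01

Each date is the 1st; the gaps (31, 30, 31, 31, 28, 31) track the month lengths.
The rule is the 1st of each month.
May 2029: 2029-05-01.
Next: June 2029 → 2029-06-01.
July 2029: 2029-07-01.
August 2029: 2029-08-01.
September 2029: 2029-09-01.
October 2029: 2029-10-01.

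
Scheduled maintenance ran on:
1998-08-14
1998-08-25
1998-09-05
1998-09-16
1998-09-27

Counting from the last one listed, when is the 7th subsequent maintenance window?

1998-12-13

Gaps between consecutive events: 11, 11, 11, 11 days — a constant 11-day interval.
1998-09-27 + 11 days = 1998-10-08.
1998-10-08 + 11 days = 1998-10-19.
1998-10-19 + 11 days = 1998-10-30.
1998-10-30 + 11 days = 1998-11-10.
1998-11-10 + 11 days = 1998-11-21.
1998-11-21 + 11 days = 1998-12-02.
1998-12-02 + 11 days = 1998-12-13.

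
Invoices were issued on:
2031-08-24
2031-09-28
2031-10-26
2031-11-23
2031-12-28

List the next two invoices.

2032-01-25, 2032-02-22

Gaps: 35, 28, 28, 35 days — a mix of 28 and 35. Every date is a Sunday.
Each is the 4th Sunday of its month.
January 2032 — 4th Sunday is 2032-01-25.
4th Sunday of February 2032: 2032-02-22.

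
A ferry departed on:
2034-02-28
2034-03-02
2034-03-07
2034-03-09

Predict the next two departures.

The gap pattern 2, 5, 2 repeats every 2 events.
These are the Tuesdays and Thursdays of each week.
Next Tuesday: 2034-03-14.
Next Thursday: 2034-03-16.

2034-03-14, 2034-03-16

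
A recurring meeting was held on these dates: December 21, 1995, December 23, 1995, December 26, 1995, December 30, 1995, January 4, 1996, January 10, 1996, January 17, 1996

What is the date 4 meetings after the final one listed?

Gaps: 2, 3, 4, 5, 6, 7 days — each gap is 1 larger than the previous one.
Next gap: 8 days. January 17, 1996 + 8 days = January 25, 1996.
Next gap: 9 days. January 25, 1996 + 9 days = February 3, 1996.
Next gap: 10 days. February 3, 1996 + 10 days = February 13, 1996.
Next gap: 11 days. February 13, 1996 + 11 days = February 24, 1996.

February 24, 1996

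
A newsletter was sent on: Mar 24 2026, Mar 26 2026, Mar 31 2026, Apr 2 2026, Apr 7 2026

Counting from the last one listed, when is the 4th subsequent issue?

Gaps: 2, 5, 2, 5 days — not constant, but cyclic with period 2.
The events fall on every Tuesday and Thursday.
Next Thursday: Apr 9 2026.
Next Tuesday: Apr 14 2026.
The following Thursday is Apr 16 2026.
The following Tuesday is Apr 21 2026.

Apr 21 2026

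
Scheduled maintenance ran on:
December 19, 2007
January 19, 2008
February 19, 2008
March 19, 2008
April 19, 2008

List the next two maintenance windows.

Each date is the 19th; the gaps (31, 31, 29, 31) track the month lengths.
The rule is the 19th of each month.
Next: May 2008 → May 19, 2008.
June 2008: June 19, 2008.

May 19, 2008; June 19, 2008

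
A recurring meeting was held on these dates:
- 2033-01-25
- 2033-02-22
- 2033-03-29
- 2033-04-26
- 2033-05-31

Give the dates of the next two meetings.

2033-06-28, 2033-07-26

All Tuesdays; the gaps (28, 35, 28, 35) vary with month length.
This is the last Tuesday of each month.
Last Tuesday of June 2033: 2033-06-28.
Last Tuesday of July 2033: 2033-07-26.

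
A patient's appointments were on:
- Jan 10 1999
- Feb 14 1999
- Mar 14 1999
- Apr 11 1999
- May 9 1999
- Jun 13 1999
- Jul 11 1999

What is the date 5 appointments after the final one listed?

All dates are Sundays, 35, 28, 28, 28, 35, 28 days apart.
Specifically, the 2nd Sunday of each month.
August 1999 — 2nd Sunday is Aug 8 1999.
2nd Sunday of September 1999: Sep 12 1999.
2nd Sunday of October 1999: Oct 10 1999.
November 1999 — 2nd Sunday is Nov 14 1999.
2nd Sunday of December 1999: Dec 12 1999.

Dec 12 1999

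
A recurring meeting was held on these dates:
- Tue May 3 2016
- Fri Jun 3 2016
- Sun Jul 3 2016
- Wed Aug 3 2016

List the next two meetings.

Sat Sep 3 2016, Mon Oct 3 2016

The day-of-month is always 3 (31, 30, 31 days between events).
So this recurs on the 3rd of each month.
September 2016: Sat Sep 3 2016.
Next: October 2016 → Mon Oct 3 2016.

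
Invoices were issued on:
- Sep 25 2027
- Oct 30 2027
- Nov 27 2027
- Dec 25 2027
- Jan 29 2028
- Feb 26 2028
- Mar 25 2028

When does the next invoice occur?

These are Saturdays with 35, 28, 28, 35, 28, 28-day gaps.
Each is the final Saturday of its month — Oct 30 2027 is past the 28th, so '4th Saturday' doesn't fit.
April 2028 ends with Saturday Apr 29 2028.

Apr 29 2028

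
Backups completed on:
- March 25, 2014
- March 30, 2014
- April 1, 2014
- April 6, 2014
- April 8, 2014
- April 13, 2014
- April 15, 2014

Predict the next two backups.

Every event lands on a Tuesday or Sunday (gaps cycle 5, 2, 5, 2, 5, 2).
So the schedule is: every Tuesday and Sunday.
The following Sunday is April 20, 2014.
Next Tuesday: April 22, 2014.

April 20, 2014; April 22, 2014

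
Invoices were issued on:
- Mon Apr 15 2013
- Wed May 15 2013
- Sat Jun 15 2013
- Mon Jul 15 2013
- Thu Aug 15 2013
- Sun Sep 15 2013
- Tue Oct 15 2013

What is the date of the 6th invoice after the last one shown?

The day-of-month is always 15 (30, 31, 30, 31, 31, 30 days between events).
So this recurs on the 15th of each month.
November 2013: Fri Nov 15 2013.
Next: December 2013 → Sun Dec 15 2013.
January 2014: Wed Jan 15 2014.
Next: February 2014 → Sat Feb 15 2014.
Next: March 2014 → Sat Mar 15 2014.
April 2014: Tue Apr 15 2014.

Tue Apr 15 2014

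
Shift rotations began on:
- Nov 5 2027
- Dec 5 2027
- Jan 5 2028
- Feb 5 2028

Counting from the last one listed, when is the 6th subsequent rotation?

Aug 5 2028

The day-of-month is always 5 (30, 31, 31 days between events).
So this recurs on the 5th of each month.
March 2028: Mar 5 2028.
Next: April 2028 → Apr 5 2028.
Next: May 2028 → May 5 2028.
June 2028: Jun 5 2028.
Next: July 2028 → Jul 5 2028.
Next: August 2028 → Aug 5 2028.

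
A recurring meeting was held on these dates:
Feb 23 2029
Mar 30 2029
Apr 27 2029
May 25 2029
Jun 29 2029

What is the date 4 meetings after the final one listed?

Oct 26 2029

All Fridays; the gaps (35, 28, 28, 35) vary with month length.
This is the last Friday of each month.
July 2029 ends with Friday Jul 27 2029.
Last Friday of August 2029: Aug 31 2029.
Last Friday of September 2029: Sep 28 2029.
October 2029 ends with Friday Oct 26 2029.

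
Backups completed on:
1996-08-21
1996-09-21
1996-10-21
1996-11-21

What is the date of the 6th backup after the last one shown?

The day-of-month is always 21 (31, 30, 31 days between events).
So this recurs on the 21st of each month.
Next: December 1996 → 1996-12-21.
Next: January 1997 → 1997-01-21.
February 1997: 1997-02-21.
Next: March 1997 → 1997-03-21.
Next: April 1997 → 1997-04-21.
May 1997: 1997-05-21.

1997-05-21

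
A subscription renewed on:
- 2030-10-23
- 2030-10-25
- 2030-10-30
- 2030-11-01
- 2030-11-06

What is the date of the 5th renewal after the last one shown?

2030-11-22

The gap pattern 2, 5, 2, 5 repeats every 2 events.
These are the Wednesdays and Fridays of each week.
Next Friday: 2030-11-08.
The following Wednesday is 2030-11-13.
Next Friday: 2030-11-15.
The following Wednesday is 2030-11-20.
Next Friday: 2030-11-22.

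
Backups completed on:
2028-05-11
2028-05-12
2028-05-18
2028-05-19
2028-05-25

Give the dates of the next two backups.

The gap pattern 1, 6, 1, 6 repeats every 2 events.
These are the Thursdays and Fridays of each week.
The following Friday is 2028-05-26.
The following Thursday is 2028-06-01.

2028-05-26, 2028-06-01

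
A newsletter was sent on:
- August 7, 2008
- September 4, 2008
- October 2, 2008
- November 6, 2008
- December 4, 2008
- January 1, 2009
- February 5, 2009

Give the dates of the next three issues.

March 5, 2009; April 2, 2009; May 7, 2009

Gaps: 28, 28, 35, 28, 28, 35 days — a mix of 28 and 35. Every date is a Thursday.
Each is the 1st Thursday of its month.
1st Thursday of March 2009: March 5, 2009.
1st Thursday of April 2009: April 2, 2009.
May 2009 — 1st Thursday is May 7, 2009.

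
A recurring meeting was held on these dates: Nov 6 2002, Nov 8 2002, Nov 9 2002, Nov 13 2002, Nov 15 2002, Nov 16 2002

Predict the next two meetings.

Every event lands on a Wednesday or Friday or Saturday (gaps cycle 2, 1, 4, 2, 1).
So the schedule is: every Wednesday, Friday and Saturday.
The following Wednesday is Nov 20 2002.
The following Friday is Nov 22 2002.

Nov 20 2002, Nov 22 2002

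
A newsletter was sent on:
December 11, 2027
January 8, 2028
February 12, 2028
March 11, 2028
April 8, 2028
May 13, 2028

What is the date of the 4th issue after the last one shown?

September 9, 2028

All dates are Saturdays, 28, 35, 28, 28, 35 days apart.
Specifically, the 2nd Saturday of each month.
June 2028 — 2nd Saturday is June 10, 2028.
2nd Saturday of July 2028: July 8, 2028.
August 2028 — 2nd Saturday is August 12, 2028.
2nd Saturday of September 2028: September 9, 2028.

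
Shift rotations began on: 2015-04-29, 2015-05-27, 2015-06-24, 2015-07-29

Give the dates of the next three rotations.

2015-08-26, 2015-09-30, 2015-10-28

All Wednesdays; the gaps (28, 28, 35) vary with month length.
This is the last Wednesday of each month.
August 2015 ends with Wednesday 2015-08-26.
Last Wednesday of September 2015: 2015-09-30.
October 2015 ends with Wednesday 2015-10-28.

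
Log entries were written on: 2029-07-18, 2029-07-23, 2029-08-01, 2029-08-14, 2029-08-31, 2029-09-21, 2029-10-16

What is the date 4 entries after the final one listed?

2030-03-05

Gaps: 5, 9, 13, 17, 21, 25 days — each gap is 4 larger than the previous one.
Next gap: 29 days. 2029-10-16 + 29 days = 2029-11-14.
Next gap: 33 days. 2029-11-14 + 33 days = 2029-12-17.
Next gap: 37 days. 2029-12-17 + 37 days = 2030-01-23.
Next gap: 41 days. 2030-01-23 + 41 days = 2030-03-05.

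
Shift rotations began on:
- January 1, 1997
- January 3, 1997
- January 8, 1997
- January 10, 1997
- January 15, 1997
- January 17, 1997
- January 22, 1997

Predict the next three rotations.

The gap pattern 2, 5, 2, 5, 2, 5 repeats every 2 events.
These are the Wednesdays and Fridays of each week.
The following Friday is January 24, 1997.
The following Wednesday is January 29, 1997.
Next Friday: January 31, 1997.

January 24, 1997; January 29, 1997; January 31, 1997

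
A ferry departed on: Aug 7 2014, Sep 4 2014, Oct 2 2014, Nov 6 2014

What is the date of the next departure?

These are Thursdays at 28- or 35-day spacing (28, 28, 35).
The pattern: 1st Thursday of the month.
December 2014 — 1st Thursday is Dec 4 2014.

Dec 4 2014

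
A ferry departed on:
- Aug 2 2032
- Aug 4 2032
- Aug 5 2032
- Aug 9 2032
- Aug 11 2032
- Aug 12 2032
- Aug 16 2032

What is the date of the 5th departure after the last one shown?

Aug 26 2032

Gaps: 2, 1, 4, 2, 1, 4 days — not constant, but cyclic with period 3.
The events fall on every Monday, Wednesday and Thursday.
The following Wednesday is Aug 18 2032.
The following Thursday is Aug 19 2032.
Next Monday: Aug 23 2032.
Next Wednesday: Aug 25 2032.
The following Thursday is Aug 26 2032.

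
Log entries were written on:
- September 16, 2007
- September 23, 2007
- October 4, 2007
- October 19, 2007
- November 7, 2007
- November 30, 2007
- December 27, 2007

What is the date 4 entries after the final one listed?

May 23, 2008

Gaps: 7, 11, 15, 19, 23, 27 days — each gap is 4 larger than the previous one.
Next gap: 31 days. December 27, 2007 + 31 days = January 27, 2008.
Next gap: 35 days. January 27, 2008 + 35 days = March 2, 2008.
Next gap: 39 days. March 2, 2008 + 39 days = April 10, 2008.
Next gap: 43 days. April 10, 2008 + 43 days = May 23, 2008.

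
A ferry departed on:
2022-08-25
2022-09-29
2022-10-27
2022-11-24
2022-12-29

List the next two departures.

These are Thursdays with 35, 28, 28, 35-day gaps.
Each is the final Thursday of its month — 2022-09-29 is past the 28th, so '4th Thursday' doesn't fit.
January 2023 ends with Thursday 2023-01-26.
February 2023 ends with Thursday 2023-02-23.

2023-01-26, 2023-02-23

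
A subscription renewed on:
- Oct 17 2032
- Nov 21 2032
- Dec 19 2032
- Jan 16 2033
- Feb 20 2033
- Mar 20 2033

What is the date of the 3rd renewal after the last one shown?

Jun 19 2033

These are Sundays at 28- or 35-day spacing (35, 28, 28, 35, 28).
The pattern: 3rd Sunday of the month.
3rd Sunday of April 2033: Apr 17 2033.
3rd Sunday of May 2033: May 15 2033.
3rd Sunday of June 2033: Jun 19 2033.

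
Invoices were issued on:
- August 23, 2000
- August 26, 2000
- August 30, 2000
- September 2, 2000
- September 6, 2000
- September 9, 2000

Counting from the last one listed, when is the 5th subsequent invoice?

The gap pattern 3, 4, 3, 4, 3 repeats every 2 events.
These are the Wednesdays and Saturdays of each week.
Next Wednesday: September 13, 2000.
Next Saturday: September 16, 2000.
Next Wednesday: September 20, 2000.
Next Saturday: September 23, 2000.
The following Wednesday is September 27, 2000.

September 27, 2000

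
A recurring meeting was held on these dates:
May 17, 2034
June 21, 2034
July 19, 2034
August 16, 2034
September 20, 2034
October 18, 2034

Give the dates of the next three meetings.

Gaps: 35, 28, 28, 35, 28 days — a mix of 28 and 35. Every date is a Wednesday.
Each is the 3rd Wednesday of its month.
November 2034 — 3rd Wednesday is November 15, 2034.
3rd Wednesday of December 2034: December 20, 2034.
3rd Wednesday of January 2035: January 17, 2035.

November 15, 2034; December 20, 2034; January 17, 2035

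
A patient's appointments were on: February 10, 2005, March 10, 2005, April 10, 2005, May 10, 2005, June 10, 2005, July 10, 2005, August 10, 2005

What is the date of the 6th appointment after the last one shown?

February 10, 2006

Gaps: 28, 31, 30, 31, 30, 31 days — not constant. Every event is on the 10th of the month.
Pattern: the 10th of each month.
Next: September 2005 → September 10, 2005.
Next: October 2005 → October 10, 2005.
Next: November 2005 → November 10, 2005.
Next: December 2005 → December 10, 2005.
Next: January 2006 → January 10, 2006.
Next: February 2006 → February 10, 2006.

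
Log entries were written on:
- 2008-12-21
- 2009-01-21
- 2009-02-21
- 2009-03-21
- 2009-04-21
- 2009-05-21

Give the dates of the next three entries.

2009-06-21, 2009-07-21, 2009-08-21

Each date is the 21st; the gaps (31, 31, 28, 31, 30) track the month lengths.
The rule is the 21st of each month.
Next: June 2009 → 2009-06-21.
July 2009: 2009-07-21.
Next: August 2009 → 2009-08-21.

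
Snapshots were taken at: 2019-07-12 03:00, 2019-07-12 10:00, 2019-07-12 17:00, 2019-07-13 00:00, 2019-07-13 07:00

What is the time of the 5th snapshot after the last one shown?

2019-07-14 18:00

Spacing: 7, 7, 7, 7 h — constant 7 h.
2019-07-13 07:00 + 7 h = 2019-07-13 14:00.
2019-07-13 14:00 + 7 h = 2019-07-13 21:00.
2019-07-13 21:00 + 7 h = 2019-07-14 04:00.
2019-07-14 04:00 + 7 h = 2019-07-14 11:00.
2019-07-14 11:00 + 7 h = 2019-07-14 18:00.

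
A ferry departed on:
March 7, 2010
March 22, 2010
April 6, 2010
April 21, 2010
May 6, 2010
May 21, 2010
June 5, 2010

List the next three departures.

Gaps between consecutive events: 15, 15, 15, 15, 15, 15 days — a constant 15-day interval.
June 5, 2010 + 15 days = June 20, 2010.
June 20, 2010 + 15 days = July 5, 2010.
July 5, 2010 + 15 days = July 20, 2010.

June 20, 2010; July 5, 2010; July 20, 2010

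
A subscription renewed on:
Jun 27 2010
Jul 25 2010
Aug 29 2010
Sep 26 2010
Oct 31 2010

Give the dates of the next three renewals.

Every date is a Sunday; gaps 28, 35, 28, 35 days.
Each is the last Sunday of its month (at least one falls on the 29th or later, ruling out '4th Sunday').
Last Sunday of November 2010: Nov 28 2010.
Last Sunday of December 2010: Dec 26 2010.
Last Sunday of January 2011: Jan 30 2011.

Nov 28 2010, Dec 26 2010, Jan 30 2011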